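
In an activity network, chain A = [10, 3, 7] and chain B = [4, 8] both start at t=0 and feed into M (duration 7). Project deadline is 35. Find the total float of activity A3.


Forward pass: ES(A3) = sum of predecessors on chain A = 13
EF = ES + duration = 13 + 7 = 20
Backward pass: LF(M) = deadline = 35; LS(M) = 35 - 7 = 28
LF(A3) = LS(M) - sum(successors on chain A) = 28 - 0 = 28
LS = LF - duration = 28 - 7 = 21
Total float = LS - ES = 21 - 13 = 8

8


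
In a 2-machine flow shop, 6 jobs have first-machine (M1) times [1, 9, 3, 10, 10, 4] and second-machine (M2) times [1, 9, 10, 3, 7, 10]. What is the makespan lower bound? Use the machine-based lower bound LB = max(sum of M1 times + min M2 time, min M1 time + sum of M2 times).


LB1 = sum(M1 times) + min(M2 times) = 37 + 1 = 38
LB2 = min(M1 times) + sum(M2 times) = 1 + 40 = 41
Lower bound = max(LB1, LB2) = max(38, 41) = 41

41


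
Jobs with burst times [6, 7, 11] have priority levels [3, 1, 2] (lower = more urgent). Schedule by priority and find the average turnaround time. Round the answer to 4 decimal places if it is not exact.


Sort by priority (ascending = highest first):
Order: [(1, 7), (2, 11), (3, 6)]
Completion times:
  Priority 1, burst=7, C=7
  Priority 2, burst=11, C=18
  Priority 3, burst=6, C=24
Average turnaround = 49/3 = 16.3333

16.3333


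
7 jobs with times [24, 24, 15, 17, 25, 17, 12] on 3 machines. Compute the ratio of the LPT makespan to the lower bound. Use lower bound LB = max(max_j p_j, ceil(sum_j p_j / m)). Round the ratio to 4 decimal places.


LPT order: [25, 24, 24, 17, 17, 15, 12]
Machine loads after assignment: [52, 41, 41]
LPT makespan = 52
Lower bound = max(max_job, ceil(total/3)) = max(25, 45) = 45
Ratio = 52 / 45 = 1.1556

1.1556


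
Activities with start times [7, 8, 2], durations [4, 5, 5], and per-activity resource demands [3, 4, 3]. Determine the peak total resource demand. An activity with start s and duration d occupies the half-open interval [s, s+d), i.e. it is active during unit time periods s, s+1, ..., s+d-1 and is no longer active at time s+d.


Each activity i is active on [start_i, start_i + duration_i).
Compute total resource usage per time slot:
  t=0: active resources = [], total = 0
  t=1: active resources = [], total = 0
  t=2: active resources = [3], total = 3
  t=3: active resources = [3], total = 3
  t=4: active resources = [3], total = 3
  t=5: active resources = [3], total = 3
  t=6: active resources = [3], total = 3
  t=7: active resources = [3], total = 3
  t=8: active resources = [3, 4], total = 7
  t=9: active resources = [3, 4], total = 7
  t=10: active resources = [3, 4], total = 7
  t=11: active resources = [4], total = 4
  t=12: active resources = [4], total = 4
Peak resource demand = 7

7


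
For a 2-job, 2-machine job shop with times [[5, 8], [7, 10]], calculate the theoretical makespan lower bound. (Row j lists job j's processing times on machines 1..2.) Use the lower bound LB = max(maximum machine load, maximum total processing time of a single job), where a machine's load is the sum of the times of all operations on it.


Machine loads:
  Machine 1: 5 + 7 = 12
  Machine 2: 8 + 10 = 18
Max machine load = 18
Job totals:
  Job 1: 13
  Job 2: 17
Max job total = 17
Lower bound = max(18, 17) = 18

18


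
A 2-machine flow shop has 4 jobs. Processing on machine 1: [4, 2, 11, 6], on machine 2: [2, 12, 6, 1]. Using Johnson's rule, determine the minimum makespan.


Apply Johnson's rule:
  Group 1 (a <= b): [(2, 2, 12)]
  Group 2 (a > b): [(3, 11, 6), (1, 4, 2), (4, 6, 1)]
Optimal job order: [2, 3, 1, 4]
Schedule:
  Job 2: M1 done at 2, M2 done at 14
  Job 3: M1 done at 13, M2 done at 20
  Job 1: M1 done at 17, M2 done at 22
  Job 4: M1 done at 23, M2 done at 24
Makespan = 24

24


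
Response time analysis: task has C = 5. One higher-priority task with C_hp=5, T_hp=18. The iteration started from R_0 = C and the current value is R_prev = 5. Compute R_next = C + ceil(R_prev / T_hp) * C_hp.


R_next = C + ceil(R_prev / T_hp) * C_hp
ceil(5 / 18) = ceil(0.2778) = 1
Interference = 1 * 5 = 5
R_next = 5 + 5 = 10

10


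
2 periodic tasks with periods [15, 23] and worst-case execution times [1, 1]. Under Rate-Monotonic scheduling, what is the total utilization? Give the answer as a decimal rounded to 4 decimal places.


Compute individual utilizations (exact fractions):
  Task 1: C/T = 1/15 (approx. 0.0667)
  Task 2: C/T = 1/23 (approx. 0.0435)
Total utilization U = 1/15 + 1/23 = 38/345
Rounded to 4 decimal places: U = 0.1101
RM (Liu & Layland) bound for 2 tasks = 0.828427; compare with U = 38/345 (approx. 0.110145)
U <= bound, so schedulable by RM sufficient condition.

0.1101


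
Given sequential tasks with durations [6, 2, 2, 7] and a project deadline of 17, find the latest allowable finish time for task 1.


LF(activity 1) = deadline - sum of successor durations
Successors: activities 2 through 4 with durations [2, 2, 7]
Sum of successor durations = 11
LF = 17 - 11 = 6

6


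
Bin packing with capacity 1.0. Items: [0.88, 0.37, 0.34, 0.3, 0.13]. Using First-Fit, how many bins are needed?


Place items sequentially using First-Fit:
  Item 0.88 -> new Bin 1
  Item 0.37 -> new Bin 2
  Item 0.34 -> Bin 2 (now 0.71)
  Item 0.3 -> new Bin 3
  Item 0.13 -> Bin 2 (now 0.84)
Total bins used = 3

3


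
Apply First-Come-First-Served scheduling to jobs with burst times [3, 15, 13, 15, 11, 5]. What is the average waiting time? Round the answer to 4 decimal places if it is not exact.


FCFS order (as given): [3, 15, 13, 15, 11, 5]
Waiting times:
  Job 1: wait = 0
  Job 2: wait = 3
  Job 3: wait = 18
  Job 4: wait = 31
  Job 5: wait = 46
  Job 6: wait = 57
Sum of waiting times = 155
Average waiting time = 155/6 = 25.8333

25.8333


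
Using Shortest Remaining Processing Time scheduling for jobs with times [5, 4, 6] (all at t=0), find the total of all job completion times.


Since all jobs arrive at t=0, SRPT equals SPT ordering.
SPT order: [4, 5, 6]
Completion times:
  Job 1: p=4, C=4
  Job 2: p=5, C=9
  Job 3: p=6, C=15
Total completion time = 4 + 9 + 15 = 28

28


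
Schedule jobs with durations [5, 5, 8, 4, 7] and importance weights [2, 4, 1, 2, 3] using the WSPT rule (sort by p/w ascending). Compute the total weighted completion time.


Compute p/w ratios and sort ascending (WSPT): [(5, 4), (4, 2), (7, 3), (5, 2), (8, 1)]
Compute weighted completion times:
  Job (p=5,w=4): C=5, w*C=4*5=20
  Job (p=4,w=2): C=9, w*C=2*9=18
  Job (p=7,w=3): C=16, w*C=3*16=48
  Job (p=5,w=2): C=21, w*C=2*21=42
  Job (p=8,w=1): C=29, w*C=1*29=29
Total weighted completion time = 157

157


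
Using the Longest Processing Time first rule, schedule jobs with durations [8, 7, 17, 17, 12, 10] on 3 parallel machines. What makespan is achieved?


Sort jobs in decreasing order (LPT): [17, 17, 12, 10, 8, 7]
Assign each job to the least loaded machine:
  Machine 1: jobs [17, 8], load = 25
  Machine 2: jobs [17, 7], load = 24
  Machine 3: jobs [12, 10], load = 22
Makespan = max load = 25

25


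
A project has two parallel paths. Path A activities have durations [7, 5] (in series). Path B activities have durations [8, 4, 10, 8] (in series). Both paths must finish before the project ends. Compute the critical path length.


Path A total = 7 + 5 = 12
Path B total = 8 + 4 + 10 + 8 = 30
Critical path = longest path = max(12, 30) = 30

30


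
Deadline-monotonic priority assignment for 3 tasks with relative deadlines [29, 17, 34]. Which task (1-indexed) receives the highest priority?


Sort tasks by relative deadline (ascending):
  Task 2: deadline = 17
  Task 1: deadline = 29
  Task 3: deadline = 34
Priority order (highest first): [2, 1, 3]
Highest priority task = 2

2


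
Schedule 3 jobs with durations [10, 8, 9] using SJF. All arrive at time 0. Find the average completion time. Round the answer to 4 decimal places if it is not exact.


SJF order (ascending): [8, 9, 10]
Completion times:
  Job 1: burst=8, C=8
  Job 2: burst=9, C=17
  Job 3: burst=10, C=27
Average completion = 52/3 = 17.3333

17.3333


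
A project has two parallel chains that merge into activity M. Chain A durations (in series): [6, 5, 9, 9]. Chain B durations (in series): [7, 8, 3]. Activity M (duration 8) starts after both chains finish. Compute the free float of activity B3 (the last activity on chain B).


ES(B3) = sum of predecessors on chain B = 15
EF(B3) = ES + duration = 15 + 3 = 18
Successor of B3 is M. ES(M) = max(sum(A), sum(B)) = max(29, 18) = 29
Free float = ES(successor) - EF(current) = 29 - 18 = 11

11


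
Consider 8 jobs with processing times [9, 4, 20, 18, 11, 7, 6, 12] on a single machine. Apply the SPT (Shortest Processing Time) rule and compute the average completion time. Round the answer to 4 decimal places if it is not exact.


Sort jobs by processing time (SPT order): [4, 6, 7, 9, 11, 12, 18, 20]
Compute completion times sequentially:
  Job 1: processing = 4, completes at 4
  Job 2: processing = 6, completes at 10
  Job 3: processing = 7, completes at 17
  Job 4: processing = 9, completes at 26
  Job 5: processing = 11, completes at 37
  Job 6: processing = 12, completes at 49
  Job 7: processing = 18, completes at 67
  Job 8: processing = 20, completes at 87
Sum of completion times = 297
Average completion time = 297/8 = 37.125

37.125


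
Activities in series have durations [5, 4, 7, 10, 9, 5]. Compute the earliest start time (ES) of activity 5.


Activity 5 starts after activities 1 through 4 complete.
Predecessor durations: [5, 4, 7, 10]
ES = 5 + 4 + 7 + 10 = 26

26


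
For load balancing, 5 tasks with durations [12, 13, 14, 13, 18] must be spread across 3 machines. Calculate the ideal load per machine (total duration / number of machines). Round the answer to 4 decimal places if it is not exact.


Total processing time = 12 + 13 + 14 + 13 + 18 = 70
Number of machines = 3
Ideal balanced load = 70 / 3 = 23.3333

23.3333


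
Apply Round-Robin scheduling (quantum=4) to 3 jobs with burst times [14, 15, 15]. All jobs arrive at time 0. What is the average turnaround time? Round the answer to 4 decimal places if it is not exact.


Time quantum = 4
Execution trace:
  J1 runs 4 units, time = 4
  J2 runs 4 units, time = 8
  J3 runs 4 units, time = 12
  J1 runs 4 units, time = 16
  J2 runs 4 units, time = 20
  J3 runs 4 units, time = 24
  J1 runs 4 units, time = 28
  J2 runs 4 units, time = 32
  J3 runs 4 units, time = 36
  J1 runs 2 units, time = 38
  J2 runs 3 units, time = 41
  J3 runs 3 units, time = 44
Finish times: [38, 41, 44]
Average turnaround = 123/3 = 41.0

41.0


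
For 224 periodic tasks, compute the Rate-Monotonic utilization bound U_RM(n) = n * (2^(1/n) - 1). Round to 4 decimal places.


Compute 2^(1/224) = 1.0030991997
Subtract 1: 1.0030991997 - 1 = 0.0030991997
Multiply by n: 224 * 0.0030991997 = 0.6942207328
Round to 4 dp: 0.6942

0.6942


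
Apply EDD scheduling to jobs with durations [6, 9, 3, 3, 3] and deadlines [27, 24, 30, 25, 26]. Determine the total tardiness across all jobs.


Sort by due date (EDD order): [(9, 24), (3, 25), (3, 26), (6, 27), (3, 30)]
Compute completion times and tardiness:
  Job 1: p=9, d=24, C=9, tardiness=max(0,9-24)=0
  Job 2: p=3, d=25, C=12, tardiness=max(0,12-25)=0
  Job 3: p=3, d=26, C=15, tardiness=max(0,15-26)=0
  Job 4: p=6, d=27, C=21, tardiness=max(0,21-27)=0
  Job 5: p=3, d=30, C=24, tardiness=max(0,24-30)=0
Total tardiness = 0

0


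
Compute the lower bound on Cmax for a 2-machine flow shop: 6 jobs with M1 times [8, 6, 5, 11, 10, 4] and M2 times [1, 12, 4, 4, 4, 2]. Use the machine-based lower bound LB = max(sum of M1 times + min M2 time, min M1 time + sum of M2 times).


LB1 = sum(M1 times) + min(M2 times) = 44 + 1 = 45
LB2 = min(M1 times) + sum(M2 times) = 4 + 27 = 31
Lower bound = max(LB1, LB2) = max(45, 31) = 45

45


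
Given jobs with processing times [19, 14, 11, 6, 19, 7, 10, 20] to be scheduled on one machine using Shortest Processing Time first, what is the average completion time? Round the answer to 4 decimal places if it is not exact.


Sort jobs by processing time (SPT order): [6, 7, 10, 11, 14, 19, 19, 20]
Compute completion times sequentially:
  Job 1: processing = 6, completes at 6
  Job 2: processing = 7, completes at 13
  Job 3: processing = 10, completes at 23
  Job 4: processing = 11, completes at 34
  Job 5: processing = 14, completes at 48
  Job 6: processing = 19, completes at 67
  Job 7: processing = 19, completes at 86
  Job 8: processing = 20, completes at 106
Sum of completion times = 383
Average completion time = 383/8 = 47.875

47.875


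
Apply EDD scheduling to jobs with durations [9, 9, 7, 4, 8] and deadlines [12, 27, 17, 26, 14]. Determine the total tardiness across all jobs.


Sort by due date (EDD order): [(9, 12), (8, 14), (7, 17), (4, 26), (9, 27)]
Compute completion times and tardiness:
  Job 1: p=9, d=12, C=9, tardiness=max(0,9-12)=0
  Job 2: p=8, d=14, C=17, tardiness=max(0,17-14)=3
  Job 3: p=7, d=17, C=24, tardiness=max(0,24-17)=7
  Job 4: p=4, d=26, C=28, tardiness=max(0,28-26)=2
  Job 5: p=9, d=27, C=37, tardiness=max(0,37-27)=10
Total tardiness = 22

22


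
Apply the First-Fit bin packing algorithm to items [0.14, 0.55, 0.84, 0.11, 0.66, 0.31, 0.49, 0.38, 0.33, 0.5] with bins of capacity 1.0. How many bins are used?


Place items sequentially using First-Fit:
  Item 0.14 -> new Bin 1
  Item 0.55 -> Bin 1 (now 0.69)
  Item 0.84 -> new Bin 2
  Item 0.11 -> Bin 1 (now 0.8)
  Item 0.66 -> new Bin 3
  Item 0.31 -> Bin 3 (now 0.97)
  Item 0.49 -> new Bin 4
  Item 0.38 -> Bin 4 (now 0.87)
  Item 0.33 -> new Bin 5
  Item 0.5 -> Bin 5 (now 0.83)
Total bins used = 5

5


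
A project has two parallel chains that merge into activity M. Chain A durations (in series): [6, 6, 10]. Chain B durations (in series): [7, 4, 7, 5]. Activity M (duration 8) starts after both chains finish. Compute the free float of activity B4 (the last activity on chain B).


ES(B4) = sum of predecessors on chain B = 18
EF(B4) = ES + duration = 18 + 5 = 23
Successor of B4 is M. ES(M) = max(sum(A), sum(B)) = max(22, 23) = 23
Free float = ES(successor) - EF(current) = 23 - 23 = 0

0


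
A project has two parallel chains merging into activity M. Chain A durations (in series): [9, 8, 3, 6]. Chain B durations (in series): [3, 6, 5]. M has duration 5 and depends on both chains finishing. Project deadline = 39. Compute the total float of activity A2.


Forward pass: ES(A2) = sum of predecessors on chain A = 9
EF = ES + duration = 9 + 8 = 17
Backward pass: LF(M) = deadline = 39; LS(M) = 39 - 5 = 34
LF(A2) = LS(M) - sum(successors on chain A) = 34 - 9 = 25
LS = LF - duration = 25 - 8 = 17
Total float = LS - ES = 17 - 9 = 8

8


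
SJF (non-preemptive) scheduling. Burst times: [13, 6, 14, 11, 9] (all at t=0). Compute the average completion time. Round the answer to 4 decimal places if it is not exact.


SJF order (ascending): [6, 9, 11, 13, 14]
Completion times:
  Job 1: burst=6, C=6
  Job 2: burst=9, C=15
  Job 3: burst=11, C=26
  Job 4: burst=13, C=39
  Job 5: burst=14, C=53
Average completion = 139/5 = 27.8

27.8


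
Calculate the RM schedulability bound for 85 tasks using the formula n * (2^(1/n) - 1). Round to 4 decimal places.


Compute 2^(1/85) = 1.0081880126
Subtract 1: 1.0081880126 - 1 = 0.0081880126
Multiply by n: 85 * 0.0081880126 = 0.6959810710
Round to 4 dp: 0.6960

0.6960


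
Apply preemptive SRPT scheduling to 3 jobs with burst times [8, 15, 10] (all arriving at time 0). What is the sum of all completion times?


Since all jobs arrive at t=0, SRPT equals SPT ordering.
SPT order: [8, 10, 15]
Completion times:
  Job 1: p=8, C=8
  Job 2: p=10, C=18
  Job 3: p=15, C=33
Total completion time = 8 + 18 + 33 = 59

59


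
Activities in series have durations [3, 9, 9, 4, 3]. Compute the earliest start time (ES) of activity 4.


Activity 4 starts after activities 1 through 3 complete.
Predecessor durations: [3, 9, 9]
ES = 3 + 9 + 9 = 21

21


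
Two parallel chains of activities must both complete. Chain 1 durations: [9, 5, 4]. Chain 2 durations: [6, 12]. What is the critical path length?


Path A total = 9 + 5 + 4 = 18
Path B total = 6 + 12 = 18
Critical path = longest path = max(18, 18) = 18

18


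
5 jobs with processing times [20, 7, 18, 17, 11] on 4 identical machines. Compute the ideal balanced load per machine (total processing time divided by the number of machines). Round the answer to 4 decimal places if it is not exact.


Total processing time = 20 + 7 + 18 + 17 + 11 = 73
Number of machines = 4
Ideal balanced load = 73 / 4 = 18.25

18.25


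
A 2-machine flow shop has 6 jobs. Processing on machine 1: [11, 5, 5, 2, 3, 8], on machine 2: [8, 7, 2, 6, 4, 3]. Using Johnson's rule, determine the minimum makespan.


Apply Johnson's rule:
  Group 1 (a <= b): [(4, 2, 6), (5, 3, 4), (2, 5, 7)]
  Group 2 (a > b): [(1, 11, 8), (6, 8, 3), (3, 5, 2)]
Optimal job order: [4, 5, 2, 1, 6, 3]
Schedule:
  Job 4: M1 done at 2, M2 done at 8
  Job 5: M1 done at 5, M2 done at 12
  Job 2: M1 done at 10, M2 done at 19
  Job 1: M1 done at 21, M2 done at 29
  Job 6: M1 done at 29, M2 done at 32
  Job 3: M1 done at 34, M2 done at 36
Makespan = 36

36


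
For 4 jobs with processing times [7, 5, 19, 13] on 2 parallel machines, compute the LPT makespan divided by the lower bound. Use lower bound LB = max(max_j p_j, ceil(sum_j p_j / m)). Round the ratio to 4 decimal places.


LPT order: [19, 13, 7, 5]
Machine loads after assignment: [24, 20]
LPT makespan = 24
Lower bound = max(max_job, ceil(total/2)) = max(19, 22) = 22
Ratio = 24 / 22 = 1.0909

1.0909


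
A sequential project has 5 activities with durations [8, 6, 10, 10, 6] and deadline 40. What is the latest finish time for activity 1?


LF(activity 1) = deadline - sum of successor durations
Successors: activities 2 through 5 with durations [6, 10, 10, 6]
Sum of successor durations = 32
LF = 40 - 32 = 8

8


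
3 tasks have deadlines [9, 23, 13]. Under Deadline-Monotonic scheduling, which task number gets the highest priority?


Sort tasks by relative deadline (ascending):
  Task 1: deadline = 9
  Task 3: deadline = 13
  Task 2: deadline = 23
Priority order (highest first): [1, 3, 2]
Highest priority task = 1

1


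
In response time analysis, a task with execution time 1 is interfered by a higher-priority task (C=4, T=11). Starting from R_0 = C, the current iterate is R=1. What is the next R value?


R_next = C + ceil(R_prev / T_hp) * C_hp
ceil(1 / 11) = ceil(0.0909) = 1
Interference = 1 * 4 = 4
R_next = 1 + 4 = 5

5


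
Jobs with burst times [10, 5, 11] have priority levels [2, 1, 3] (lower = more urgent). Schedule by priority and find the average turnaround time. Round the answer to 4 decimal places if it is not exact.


Sort by priority (ascending = highest first):
Order: [(1, 5), (2, 10), (3, 11)]
Completion times:
  Priority 1, burst=5, C=5
  Priority 2, burst=10, C=15
  Priority 3, burst=11, C=26
Average turnaround = 46/3 = 15.3333

15.3333


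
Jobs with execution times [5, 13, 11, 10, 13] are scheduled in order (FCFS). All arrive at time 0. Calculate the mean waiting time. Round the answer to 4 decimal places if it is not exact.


FCFS order (as given): [5, 13, 11, 10, 13]
Waiting times:
  Job 1: wait = 0
  Job 2: wait = 5
  Job 3: wait = 18
  Job 4: wait = 29
  Job 5: wait = 39
Sum of waiting times = 91
Average waiting time = 91/5 = 18.2

18.2


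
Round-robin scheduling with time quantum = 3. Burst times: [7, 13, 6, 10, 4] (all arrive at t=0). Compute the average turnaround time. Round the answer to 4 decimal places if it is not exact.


Time quantum = 3
Execution trace:
  J1 runs 3 units, time = 3
  J2 runs 3 units, time = 6
  J3 runs 3 units, time = 9
  J4 runs 3 units, time = 12
  J5 runs 3 units, time = 15
  J1 runs 3 units, time = 18
  J2 runs 3 units, time = 21
  J3 runs 3 units, time = 24
  J4 runs 3 units, time = 27
  J5 runs 1 units, time = 28
  J1 runs 1 units, time = 29
  J2 runs 3 units, time = 32
  J4 runs 3 units, time = 35
  J2 runs 3 units, time = 38
  J4 runs 1 units, time = 39
  J2 runs 1 units, time = 40
Finish times: [29, 40, 24, 39, 28]
Average turnaround = 160/5 = 32.0

32.0


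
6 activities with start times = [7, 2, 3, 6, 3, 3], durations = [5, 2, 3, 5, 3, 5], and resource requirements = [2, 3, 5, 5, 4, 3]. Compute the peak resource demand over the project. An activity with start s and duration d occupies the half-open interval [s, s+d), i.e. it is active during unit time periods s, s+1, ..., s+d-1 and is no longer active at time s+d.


Each activity i is active on [start_i, start_i + duration_i).
Compute total resource usage per time slot:
  t=0: active resources = [], total = 0
  t=1: active resources = [], total = 0
  t=2: active resources = [3], total = 3
  t=3: active resources = [3, 5, 4, 3], total = 15
  t=4: active resources = [5, 4, 3], total = 12
  t=5: active resources = [5, 4, 3], total = 12
  t=6: active resources = [5, 3], total = 8
  t=7: active resources = [2, 5, 3], total = 10
  t=8: active resources = [2, 5], total = 7
  t=9: active resources = [2, 5], total = 7
  t=10: active resources = [2, 5], total = 7
  t=11: active resources = [2], total = 2
Peak resource demand = 15

15


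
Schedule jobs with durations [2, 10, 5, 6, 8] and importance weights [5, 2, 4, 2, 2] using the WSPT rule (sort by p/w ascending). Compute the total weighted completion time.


Compute p/w ratios and sort ascending (WSPT): [(2, 5), (5, 4), (6, 2), (8, 2), (10, 2)]
Compute weighted completion times:
  Job (p=2,w=5): C=2, w*C=5*2=10
  Job (p=5,w=4): C=7, w*C=4*7=28
  Job (p=6,w=2): C=13, w*C=2*13=26
  Job (p=8,w=2): C=21, w*C=2*21=42
  Job (p=10,w=2): C=31, w*C=2*31=62
Total weighted completion time = 168

168


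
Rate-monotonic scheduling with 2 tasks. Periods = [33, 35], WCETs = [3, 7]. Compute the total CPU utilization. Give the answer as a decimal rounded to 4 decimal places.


Compute individual utilizations (exact fractions):
  Task 1: C/T = 3/33 = 1/11 (approx. 0.0909)
  Task 2: C/T = 7/35 = 1/5 (approx. 0.2)
Total utilization U = 1/11 + 1/5 = 16/55
Rounded to 4 decimal places: U = 0.2909
RM (Liu & Layland) bound for 2 tasks = 0.828427; compare with U = 16/55 (approx. 0.290909)
U <= bound, so schedulable by RM sufficient condition.

0.2909


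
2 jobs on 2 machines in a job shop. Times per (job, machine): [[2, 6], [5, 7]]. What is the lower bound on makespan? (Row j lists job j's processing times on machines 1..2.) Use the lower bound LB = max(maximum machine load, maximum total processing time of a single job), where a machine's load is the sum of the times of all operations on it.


Machine loads:
  Machine 1: 2 + 5 = 7
  Machine 2: 6 + 7 = 13
Max machine load = 13
Job totals:
  Job 1: 8
  Job 2: 12
Max job total = 12
Lower bound = max(13, 12) = 13

13


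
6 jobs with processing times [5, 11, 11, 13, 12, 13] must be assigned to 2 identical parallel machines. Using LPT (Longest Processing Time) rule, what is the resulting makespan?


Sort jobs in decreasing order (LPT): [13, 13, 12, 11, 11, 5]
Assign each job to the least loaded machine:
  Machine 1: jobs [13, 12, 5], load = 30
  Machine 2: jobs [13, 11, 11], load = 35
Makespan = max load = 35

35


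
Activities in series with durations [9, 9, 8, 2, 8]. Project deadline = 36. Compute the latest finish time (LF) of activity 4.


LF(activity 4) = deadline - sum of successor durations
Successors: activities 5 through 5 with durations [8]
Sum of successor durations = 8
LF = 36 - 8 = 28

28


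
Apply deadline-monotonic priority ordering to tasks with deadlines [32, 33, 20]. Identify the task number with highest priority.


Sort tasks by relative deadline (ascending):
  Task 3: deadline = 20
  Task 1: deadline = 32
  Task 2: deadline = 33
Priority order (highest first): [3, 1, 2]
Highest priority task = 3

3


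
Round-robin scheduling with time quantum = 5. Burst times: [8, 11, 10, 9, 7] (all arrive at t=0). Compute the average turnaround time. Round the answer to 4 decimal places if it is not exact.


Time quantum = 5
Execution trace:
  J1 runs 5 units, time = 5
  J2 runs 5 units, time = 10
  J3 runs 5 units, time = 15
  J4 runs 5 units, time = 20
  J5 runs 5 units, time = 25
  J1 runs 3 units, time = 28
  J2 runs 5 units, time = 33
  J3 runs 5 units, time = 38
  J4 runs 4 units, time = 42
  J5 runs 2 units, time = 44
  J2 runs 1 units, time = 45
Finish times: [28, 45, 38, 42, 44]
Average turnaround = 197/5 = 39.4

39.4


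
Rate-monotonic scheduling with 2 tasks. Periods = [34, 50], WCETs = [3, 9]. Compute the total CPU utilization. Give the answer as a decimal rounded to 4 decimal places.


Compute individual utilizations (exact fractions):
  Task 1: C/T = 3/34 (approx. 0.0882)
  Task 2: C/T = 9/50 (approx. 0.18)
Total utilization U = 3/34 + 9/50 = 114/425
Rounded to 4 decimal places: U = 0.2682
RM (Liu & Layland) bound for 2 tasks = 0.828427; compare with U = 114/425 (approx. 0.268235)
U <= bound, so schedulable by RM sufficient condition.

0.2682


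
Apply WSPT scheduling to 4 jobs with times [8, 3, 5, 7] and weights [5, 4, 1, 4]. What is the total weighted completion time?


Compute p/w ratios and sort ascending (WSPT): [(3, 4), (8, 5), (7, 4), (5, 1)]
Compute weighted completion times:
  Job (p=3,w=4): C=3, w*C=4*3=12
  Job (p=8,w=5): C=11, w*C=5*11=55
  Job (p=7,w=4): C=18, w*C=4*18=72
  Job (p=5,w=1): C=23, w*C=1*23=23
Total weighted completion time = 162

162


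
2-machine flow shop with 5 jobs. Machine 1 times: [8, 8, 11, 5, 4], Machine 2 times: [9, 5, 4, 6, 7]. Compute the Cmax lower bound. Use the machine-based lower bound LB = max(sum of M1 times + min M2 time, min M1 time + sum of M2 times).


LB1 = sum(M1 times) + min(M2 times) = 36 + 4 = 40
LB2 = min(M1 times) + sum(M2 times) = 4 + 31 = 35
Lower bound = max(LB1, LB2) = max(40, 35) = 40

40


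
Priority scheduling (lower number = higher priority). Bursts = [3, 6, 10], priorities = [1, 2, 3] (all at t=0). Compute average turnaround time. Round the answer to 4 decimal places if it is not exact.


Sort by priority (ascending = highest first):
Order: [(1, 3), (2, 6), (3, 10)]
Completion times:
  Priority 1, burst=3, C=3
  Priority 2, burst=6, C=9
  Priority 3, burst=10, C=19
Average turnaround = 31/3 = 10.3333

10.3333


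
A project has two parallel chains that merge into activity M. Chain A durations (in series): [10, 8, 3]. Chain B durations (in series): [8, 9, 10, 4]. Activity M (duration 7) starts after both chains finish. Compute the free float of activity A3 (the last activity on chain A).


ES(A3) = sum of predecessors on chain A = 18
EF(A3) = ES + duration = 18 + 3 = 21
Successor of A3 is M. ES(M) = max(sum(A), sum(B)) = max(21, 31) = 31
Free float = ES(successor) - EF(current) = 31 - 21 = 10

10


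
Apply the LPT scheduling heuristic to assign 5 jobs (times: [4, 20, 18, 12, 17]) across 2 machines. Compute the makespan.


Sort jobs in decreasing order (LPT): [20, 18, 17, 12, 4]
Assign each job to the least loaded machine:
  Machine 1: jobs [20, 12, 4], load = 36
  Machine 2: jobs [18, 17], load = 35
Makespan = max load = 36

36


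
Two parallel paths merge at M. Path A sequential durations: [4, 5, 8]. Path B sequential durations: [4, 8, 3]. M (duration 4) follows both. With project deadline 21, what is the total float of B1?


Forward pass: ES(B1) = sum of predecessors on chain B = 0
EF = ES + duration = 0 + 4 = 4
Backward pass: LF(M) = deadline = 21; LS(M) = 21 - 4 = 17
LF(B1) = LS(M) - sum(successors on chain B) = 17 - 11 = 6
LS = LF - duration = 6 - 4 = 2
Total float = LS - ES = 2 - 0 = 2

2


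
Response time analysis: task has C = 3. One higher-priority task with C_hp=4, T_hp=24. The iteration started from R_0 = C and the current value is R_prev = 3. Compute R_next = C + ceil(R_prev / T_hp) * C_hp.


R_next = C + ceil(R_prev / T_hp) * C_hp
ceil(3 / 24) = ceil(0.125) = 1
Interference = 1 * 4 = 4
R_next = 3 + 4 = 7

7


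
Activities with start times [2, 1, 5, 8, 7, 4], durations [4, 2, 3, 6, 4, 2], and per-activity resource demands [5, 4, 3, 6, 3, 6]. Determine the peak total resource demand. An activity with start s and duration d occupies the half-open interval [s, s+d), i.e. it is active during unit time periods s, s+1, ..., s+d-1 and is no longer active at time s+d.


Each activity i is active on [start_i, start_i + duration_i).
Compute total resource usage per time slot:
  t=0: active resources = [], total = 0
  t=1: active resources = [4], total = 4
  t=2: active resources = [5, 4], total = 9
  t=3: active resources = [5], total = 5
  t=4: active resources = [5, 6], total = 11
  t=5: active resources = [5, 3, 6], total = 14
  t=6: active resources = [3], total = 3
  t=7: active resources = [3, 3], total = 6
  t=8: active resources = [6, 3], total = 9
  t=9: active resources = [6, 3], total = 9
  t=10: active resources = [6, 3], total = 9
  t=11: active resources = [6], total = 6
  t=12: active resources = [6], total = 6
  t=13: active resources = [6], total = 6
Peak resource demand = 14

14


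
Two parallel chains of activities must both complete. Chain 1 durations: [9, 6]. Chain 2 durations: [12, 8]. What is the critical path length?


Path A total = 9 + 6 = 15
Path B total = 12 + 8 = 20
Critical path = longest path = max(15, 20) = 20

20


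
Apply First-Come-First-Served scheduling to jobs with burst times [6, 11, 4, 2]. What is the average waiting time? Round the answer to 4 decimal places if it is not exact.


FCFS order (as given): [6, 11, 4, 2]
Waiting times:
  Job 1: wait = 0
  Job 2: wait = 6
  Job 3: wait = 17
  Job 4: wait = 21
Sum of waiting times = 44
Average waiting time = 44/4 = 11.0

11.0


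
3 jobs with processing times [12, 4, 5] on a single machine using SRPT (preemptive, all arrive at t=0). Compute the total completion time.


Since all jobs arrive at t=0, SRPT equals SPT ordering.
SPT order: [4, 5, 12]
Completion times:
  Job 1: p=4, C=4
  Job 2: p=5, C=9
  Job 3: p=12, C=21
Total completion time = 4 + 9 + 21 = 34

34


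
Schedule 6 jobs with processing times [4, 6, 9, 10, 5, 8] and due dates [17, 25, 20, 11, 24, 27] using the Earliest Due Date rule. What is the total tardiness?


Sort by due date (EDD order): [(10, 11), (4, 17), (9, 20), (5, 24), (6, 25), (8, 27)]
Compute completion times and tardiness:
  Job 1: p=10, d=11, C=10, tardiness=max(0,10-11)=0
  Job 2: p=4, d=17, C=14, tardiness=max(0,14-17)=0
  Job 3: p=9, d=20, C=23, tardiness=max(0,23-20)=3
  Job 4: p=5, d=24, C=28, tardiness=max(0,28-24)=4
  Job 5: p=6, d=25, C=34, tardiness=max(0,34-25)=9
  Job 6: p=8, d=27, C=42, tardiness=max(0,42-27)=15
Total tardiness = 31

31


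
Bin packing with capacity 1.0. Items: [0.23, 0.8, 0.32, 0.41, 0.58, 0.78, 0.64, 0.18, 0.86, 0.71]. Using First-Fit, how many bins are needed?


Place items sequentially using First-Fit:
  Item 0.23 -> new Bin 1
  Item 0.8 -> new Bin 2
  Item 0.32 -> Bin 1 (now 0.55)
  Item 0.41 -> Bin 1 (now 0.96)
  Item 0.58 -> new Bin 3
  Item 0.78 -> new Bin 4
  Item 0.64 -> new Bin 5
  Item 0.18 -> Bin 2 (now 0.98)
  Item 0.86 -> new Bin 6
  Item 0.71 -> new Bin 7
Total bins used = 7

7


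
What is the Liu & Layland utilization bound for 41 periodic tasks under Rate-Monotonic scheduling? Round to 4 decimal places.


Compute 2^(1/41) = 1.0170497444
Subtract 1: 1.0170497444 - 1 = 0.0170497444
Multiply by n: 41 * 0.0170497444 = 0.6990395204
Round to 4 dp: 0.6990

0.6990


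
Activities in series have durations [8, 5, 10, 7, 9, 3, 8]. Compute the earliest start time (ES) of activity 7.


Activity 7 starts after activities 1 through 6 complete.
Predecessor durations: [8, 5, 10, 7, 9, 3]
ES = 8 + 5 + 10 + 7 + 9 + 3 = 42

42


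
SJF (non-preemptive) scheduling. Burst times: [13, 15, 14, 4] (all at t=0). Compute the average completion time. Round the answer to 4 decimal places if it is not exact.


SJF order (ascending): [4, 13, 14, 15]
Completion times:
  Job 1: burst=4, C=4
  Job 2: burst=13, C=17
  Job 3: burst=14, C=31
  Job 4: burst=15, C=46
Average completion = 98/4 = 24.5

24.5


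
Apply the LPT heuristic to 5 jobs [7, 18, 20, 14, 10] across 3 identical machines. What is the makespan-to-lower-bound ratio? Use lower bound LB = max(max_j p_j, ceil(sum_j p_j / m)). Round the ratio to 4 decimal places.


LPT order: [20, 18, 14, 10, 7]
Machine loads after assignment: [20, 25, 24]
LPT makespan = 25
Lower bound = max(max_job, ceil(total/3)) = max(20, 23) = 23
Ratio = 25 / 23 = 1.087

1.087


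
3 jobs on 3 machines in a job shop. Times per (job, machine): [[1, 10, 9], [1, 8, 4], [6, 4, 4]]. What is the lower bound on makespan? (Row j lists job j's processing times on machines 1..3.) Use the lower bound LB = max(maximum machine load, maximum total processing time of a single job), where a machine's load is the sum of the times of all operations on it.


Machine loads:
  Machine 1: 1 + 1 + 6 = 8
  Machine 2: 10 + 8 + 4 = 22
  Machine 3: 9 + 4 + 4 = 17
Max machine load = 22
Job totals:
  Job 1: 20
  Job 2: 13
  Job 3: 14
Max job total = 20
Lower bound = max(22, 20) = 22

22


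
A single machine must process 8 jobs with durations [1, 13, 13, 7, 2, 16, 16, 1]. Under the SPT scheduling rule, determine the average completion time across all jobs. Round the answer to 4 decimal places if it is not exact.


Sort jobs by processing time (SPT order): [1, 1, 2, 7, 13, 13, 16, 16]
Compute completion times sequentially:
  Job 1: processing = 1, completes at 1
  Job 2: processing = 1, completes at 2
  Job 3: processing = 2, completes at 4
  Job 4: processing = 7, completes at 11
  Job 5: processing = 13, completes at 24
  Job 6: processing = 13, completes at 37
  Job 7: processing = 16, completes at 53
  Job 8: processing = 16, completes at 69
Sum of completion times = 201
Average completion time = 201/8 = 25.125

25.125


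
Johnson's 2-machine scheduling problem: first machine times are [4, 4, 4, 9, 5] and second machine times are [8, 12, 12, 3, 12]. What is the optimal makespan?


Apply Johnson's rule:
  Group 1 (a <= b): [(1, 4, 8), (2, 4, 12), (3, 4, 12), (5, 5, 12)]
  Group 2 (a > b): [(4, 9, 3)]
Optimal job order: [1, 2, 3, 5, 4]
Schedule:
  Job 1: M1 done at 4, M2 done at 12
  Job 2: M1 done at 8, M2 done at 24
  Job 3: M1 done at 12, M2 done at 36
  Job 5: M1 done at 17, M2 done at 48
  Job 4: M1 done at 26, M2 done at 51
Makespan = 51

51


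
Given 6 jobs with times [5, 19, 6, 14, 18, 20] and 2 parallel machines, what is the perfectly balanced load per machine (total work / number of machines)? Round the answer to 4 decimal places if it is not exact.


Total processing time = 5 + 19 + 6 + 14 + 18 + 20 = 82
Number of machines = 2
Ideal balanced load = 82 / 2 = 41.0

41.0


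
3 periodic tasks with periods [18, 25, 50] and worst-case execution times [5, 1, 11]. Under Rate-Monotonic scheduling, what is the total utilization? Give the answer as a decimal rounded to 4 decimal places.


Compute individual utilizations (exact fractions):
  Task 1: C/T = 5/18 (approx. 0.2778)
  Task 2: C/T = 1/25 (approx. 0.04)
  Task 3: C/T = 11/50 (approx. 0.22)
Total utilization U = 5/18 + 1/25 + 11/50 = 121/225
Rounded to 4 decimal places: U = 0.5378
RM (Liu & Layland) bound for 3 tasks = 0.779763; compare with U = 121/225 (approx. 0.537778)
U <= bound, so schedulable by RM sufficient condition.

0.5378


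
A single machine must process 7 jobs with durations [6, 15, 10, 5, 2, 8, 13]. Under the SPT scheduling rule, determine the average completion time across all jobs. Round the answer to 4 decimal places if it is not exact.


Sort jobs by processing time (SPT order): [2, 5, 6, 8, 10, 13, 15]
Compute completion times sequentially:
  Job 1: processing = 2, completes at 2
  Job 2: processing = 5, completes at 7
  Job 3: processing = 6, completes at 13
  Job 4: processing = 8, completes at 21
  Job 5: processing = 10, completes at 31
  Job 6: processing = 13, completes at 44
  Job 7: processing = 15, completes at 59
Sum of completion times = 177
Average completion time = 177/7 = 25.2857

25.2857


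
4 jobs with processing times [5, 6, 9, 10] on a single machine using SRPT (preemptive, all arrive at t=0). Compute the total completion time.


Since all jobs arrive at t=0, SRPT equals SPT ordering.
SPT order: [5, 6, 9, 10]
Completion times:
  Job 1: p=5, C=5
  Job 2: p=6, C=11
  Job 3: p=9, C=20
  Job 4: p=10, C=30
Total completion time = 5 + 11 + 20 + 30 = 66

66


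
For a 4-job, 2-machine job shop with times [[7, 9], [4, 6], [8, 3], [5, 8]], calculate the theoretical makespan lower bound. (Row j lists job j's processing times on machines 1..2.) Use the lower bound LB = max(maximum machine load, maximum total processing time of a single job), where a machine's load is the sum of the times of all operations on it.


Machine loads:
  Machine 1: 7 + 4 + 8 + 5 = 24
  Machine 2: 9 + 6 + 3 + 8 = 26
Max machine load = 26
Job totals:
  Job 1: 16
  Job 2: 10
  Job 3: 11
  Job 4: 13
Max job total = 16
Lower bound = max(26, 16) = 26

26


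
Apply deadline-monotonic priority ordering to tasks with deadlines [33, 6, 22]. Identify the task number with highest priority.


Sort tasks by relative deadline (ascending):
  Task 2: deadline = 6
  Task 3: deadline = 22
  Task 1: deadline = 33
Priority order (highest first): [2, 3, 1]
Highest priority task = 2

2


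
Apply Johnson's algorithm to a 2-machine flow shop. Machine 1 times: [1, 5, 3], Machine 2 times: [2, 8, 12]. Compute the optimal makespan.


Apply Johnson's rule:
  Group 1 (a <= b): [(1, 1, 2), (3, 3, 12), (2, 5, 8)]
  Group 2 (a > b): []
Optimal job order: [1, 3, 2]
Schedule:
  Job 1: M1 done at 1, M2 done at 3
  Job 3: M1 done at 4, M2 done at 16
  Job 2: M1 done at 9, M2 done at 24
Makespan = 24

24


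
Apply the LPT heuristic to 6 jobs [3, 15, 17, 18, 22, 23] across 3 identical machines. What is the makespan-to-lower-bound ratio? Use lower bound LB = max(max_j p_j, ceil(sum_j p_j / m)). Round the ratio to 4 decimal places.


LPT order: [23, 22, 18, 17, 15, 3]
Machine loads after assignment: [26, 37, 35]
LPT makespan = 37
Lower bound = max(max_job, ceil(total/3)) = max(23, 33) = 33
Ratio = 37 / 33 = 1.1212

1.1212


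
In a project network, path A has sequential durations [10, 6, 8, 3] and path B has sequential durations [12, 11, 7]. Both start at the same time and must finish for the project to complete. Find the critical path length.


Path A total = 10 + 6 + 8 + 3 = 27
Path B total = 12 + 11 + 7 = 30
Critical path = longest path = max(27, 30) = 30

30


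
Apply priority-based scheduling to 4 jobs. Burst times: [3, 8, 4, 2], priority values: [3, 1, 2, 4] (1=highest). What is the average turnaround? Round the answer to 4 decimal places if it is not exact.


Sort by priority (ascending = highest first):
Order: [(1, 8), (2, 4), (3, 3), (4, 2)]
Completion times:
  Priority 1, burst=8, C=8
  Priority 2, burst=4, C=12
  Priority 3, burst=3, C=15
  Priority 4, burst=2, C=17
Average turnaround = 52/4 = 13.0

13.0


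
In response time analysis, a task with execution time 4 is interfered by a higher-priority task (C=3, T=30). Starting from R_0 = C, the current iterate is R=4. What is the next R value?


R_next = C + ceil(R_prev / T_hp) * C_hp
ceil(4 / 30) = ceil(0.1333) = 1
Interference = 1 * 3 = 3
R_next = 4 + 3 = 7

7


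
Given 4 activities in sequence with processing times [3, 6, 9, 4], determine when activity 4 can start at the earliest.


Activity 4 starts after activities 1 through 3 complete.
Predecessor durations: [3, 6, 9]
ES = 3 + 6 + 9 = 18

18


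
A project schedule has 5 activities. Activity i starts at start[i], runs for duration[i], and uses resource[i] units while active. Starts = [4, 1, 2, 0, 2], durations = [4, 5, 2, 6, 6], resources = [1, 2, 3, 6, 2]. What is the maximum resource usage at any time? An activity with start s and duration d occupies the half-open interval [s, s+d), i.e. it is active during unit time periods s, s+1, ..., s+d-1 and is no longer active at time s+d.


Each activity i is active on [start_i, start_i + duration_i).
Compute total resource usage per time slot:
  t=0: active resources = [6], total = 6
  t=1: active resources = [2, 6], total = 8
  t=2: active resources = [2, 3, 6, 2], total = 13
  t=3: active resources = [2, 3, 6, 2], total = 13
  t=4: active resources = [1, 2, 6, 2], total = 11
  t=5: active resources = [1, 2, 6, 2], total = 11
  t=6: active resources = [1, 2], total = 3
  t=7: active resources = [1, 2], total = 3
Peak resource demand = 13

13
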